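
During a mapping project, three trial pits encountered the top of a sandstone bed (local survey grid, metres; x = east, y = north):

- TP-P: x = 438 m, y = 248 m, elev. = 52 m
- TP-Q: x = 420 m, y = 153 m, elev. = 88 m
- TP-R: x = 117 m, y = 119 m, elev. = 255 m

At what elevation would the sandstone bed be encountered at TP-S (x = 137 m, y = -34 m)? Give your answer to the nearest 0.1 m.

287.5 m

Let the plane be z = a·x + b·y + c.
TP-Q−TP-P: −18a − 95b = 36;  TP-R−TP-P: −321a − 129b = 203.
Solving gives a = −0.51968, b = −0.28048.
Then c = 52 − a·438 − b·248 = 349.18.
At (137, -34): z = −71.2 + 9.5 + 349.18 = 287.5 m.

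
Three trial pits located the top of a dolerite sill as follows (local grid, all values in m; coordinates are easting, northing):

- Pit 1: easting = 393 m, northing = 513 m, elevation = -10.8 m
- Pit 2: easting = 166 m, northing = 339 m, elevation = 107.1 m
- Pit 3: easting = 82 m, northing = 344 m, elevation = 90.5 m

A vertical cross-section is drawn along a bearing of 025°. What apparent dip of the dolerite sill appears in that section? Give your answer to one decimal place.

35.9°

Two edge vectors: Pit 1→Pit 2 = (-227, -174, 117.9), Pit 1→Pit 3 = (-311, -169, 101.3).
Normal n = (Pit 1→Pit 2) × (Pit 1→Pit 3) = (2298.9, -13671.8, -15751).
So ∂z/∂easting = −n_x/n_z = 0.14595 and ∂z/∂northing = −n_y/n_z = −0.86800.
Unit vector along 025° is (sin 25°, cos 25°) = (0.4226, 0.9063).
Slope in that direction = a·(0.4226) + b·(0.9063) = −0.72499.
Apparent dip = arctan|0.72499| = 35.9° (true dip is 41.4°, so apparent ≤ true as expected).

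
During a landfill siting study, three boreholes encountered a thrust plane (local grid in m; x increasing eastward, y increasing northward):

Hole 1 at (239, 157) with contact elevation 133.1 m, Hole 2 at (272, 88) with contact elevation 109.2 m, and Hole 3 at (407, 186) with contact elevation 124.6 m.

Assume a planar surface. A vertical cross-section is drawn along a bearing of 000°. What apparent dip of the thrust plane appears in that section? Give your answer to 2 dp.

Two edge vectors: Hole 1→Hole 2 = (33, -69, -23.9), Hole 1→Hole 3 = (168, 29, -8.5).
Normal n = (Hole 1→Hole 2) × (Hole 1→Hole 3) = (1279.6, -3734.7, 12549).
So ∂z/∂x = −n_x/n_z = −0.10197 and ∂z/∂y = −n_y/n_z = 0.29761.
Unit vector along 000° is (sin 0°, cos 0°) = (0.0000, 1.0000).
Slope in that direction = a·(0.0000) + b·(1.0000) = 0.29761.
Apparent dip = arctan|0.29761| = 16.57° (true dip is 17.5°, so apparent ≤ true as expected).

16.57°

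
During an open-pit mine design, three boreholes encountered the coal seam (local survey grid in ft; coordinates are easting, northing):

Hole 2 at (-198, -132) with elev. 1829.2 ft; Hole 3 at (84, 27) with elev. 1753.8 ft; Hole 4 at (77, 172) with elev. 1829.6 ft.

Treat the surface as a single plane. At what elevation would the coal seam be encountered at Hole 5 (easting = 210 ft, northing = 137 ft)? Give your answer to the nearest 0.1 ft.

1739.4 ft

Two edge vectors: Hole 2→Hole 3 = (282, 159, -75.4), Hole 2→Hole 4 = (275, 304, 0.4).
Normal n = (Hole 2→Hole 3) × (Hole 2→Hole 4) = (22985.2, -20847.8, 42003).
So ∂z/∂easting = −n_x/n_z = −0.54723 and ∂z/∂northing = −n_y/n_z = 0.49634.
Intercept c from Hole 2: 1829.2 − 108.35 + 65.52 = 1786.37.
At (210, 137): z = −114.9 + 68.0 + 1786.37 = 1739.4 ft.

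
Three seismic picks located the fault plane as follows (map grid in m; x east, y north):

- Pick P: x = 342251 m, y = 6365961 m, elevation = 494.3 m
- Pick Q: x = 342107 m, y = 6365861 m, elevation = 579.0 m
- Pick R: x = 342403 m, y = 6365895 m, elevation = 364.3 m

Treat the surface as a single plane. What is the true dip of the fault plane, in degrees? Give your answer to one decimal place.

Two edge vectors: Pick P→Pick Q = (-144, -100, 84.7), Pick P→Pick R = (152, -66, -130).
Normal n = (Pick P→Pick Q) × (Pick P→Pick R) = (18590.2, -5845.6, 24704).
So ∂z/∂x = −n_x/n_z = −0.75252 and ∂z/∂y = −n_y/n_z = 0.23663.
Gradient magnitude |∇z| = √(a² + b²) = √(0.56628 + 0.05599) = 0.78884.
True dip = arctan(0.78884) = 38.3°, dipping toward ESE (azimuth ≈ 107°).

38.3°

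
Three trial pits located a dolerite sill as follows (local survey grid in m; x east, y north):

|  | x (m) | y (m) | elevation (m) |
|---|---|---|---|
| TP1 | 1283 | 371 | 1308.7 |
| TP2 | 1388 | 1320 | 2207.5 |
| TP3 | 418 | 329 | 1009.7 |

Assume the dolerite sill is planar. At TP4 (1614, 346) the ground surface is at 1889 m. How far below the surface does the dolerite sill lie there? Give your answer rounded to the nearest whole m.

Two edge vectors: TP1→TP2 = (105, 949, 898.8), TP1→TP3 = (-865, -42, -299).
Normal n = (TP1→TP2) × (TP1→TP3) = (-246001.4, -746067, 816475).
So ∂z/∂x = −n_x/n_z = 0.30130 and ∂z/∂y = −n_y/n_z = 0.91377.
Intercept c from TP1: 1308.7 − 386.56 − 339.01 = 583.13.
At (1614, 346): z_contact = 486.3 + 316.2 + 583.13 = 1385.6 m.
Depth below ground = 1889 − 1385.6 = 503 m.

503 m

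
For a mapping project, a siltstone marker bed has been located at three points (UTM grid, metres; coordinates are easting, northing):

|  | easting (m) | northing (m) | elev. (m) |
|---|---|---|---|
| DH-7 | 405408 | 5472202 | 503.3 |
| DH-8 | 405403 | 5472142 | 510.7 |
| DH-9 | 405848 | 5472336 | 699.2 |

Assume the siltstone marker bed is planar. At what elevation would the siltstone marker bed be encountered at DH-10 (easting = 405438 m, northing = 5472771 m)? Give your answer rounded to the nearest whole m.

424 m

Two edge vectors: DH-7→DH-8 = (-5, -60, 7.4), DH-7→DH-9 = (440, 134, 195.9).
Normal n = (DH-7→DH-8) × (DH-7→DH-9) = (-12745.6, 4235.5, 25730).
So ∂z/∂easting = −n_x/n_z = 0.49535950 and ∂z/∂northing = −n_y/n_z = −0.16461329.
Intercept c from DH-7: 503.3 − 200822.71 + 900797.19 = 700477.78.
At (405438, 5472771): z = 200837.6 − 900890.8 + 700477.78 = 424.5 m.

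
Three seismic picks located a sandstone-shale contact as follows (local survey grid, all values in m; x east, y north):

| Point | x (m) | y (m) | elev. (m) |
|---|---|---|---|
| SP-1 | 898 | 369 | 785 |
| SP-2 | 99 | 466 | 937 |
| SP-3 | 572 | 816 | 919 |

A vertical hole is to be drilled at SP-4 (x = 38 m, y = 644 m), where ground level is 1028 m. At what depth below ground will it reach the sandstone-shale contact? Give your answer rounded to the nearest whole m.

49 m

Two edge vectors: SP-1→SP-2 = (-799, 97, 152), SP-1→SP-3 = (-326, 447, 134).
Normal n = (SP-1→SP-2) × (SP-1→SP-3) = (-54946, 57514, -325531).
So ∂z/∂x = −n_x/n_z = −0.16879 and ∂z/∂y = −n_y/n_z = 0.17668.
Intercept c from SP-1: 785 + 151.57 − 65.19 = 871.38.
At (38, 644): z_contact = −6.4 + 113.8 + 871.38 = 978.7 m.
Depth below ground = 1028 − 978.7 = 49 m.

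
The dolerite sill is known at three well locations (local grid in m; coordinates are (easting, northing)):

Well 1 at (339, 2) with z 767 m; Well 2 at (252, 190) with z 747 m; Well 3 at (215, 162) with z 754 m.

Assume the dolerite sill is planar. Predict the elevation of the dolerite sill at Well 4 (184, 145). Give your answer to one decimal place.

Let the plane be z = a·E + b·N + c.
Well 2−Well 1: −87a + 188b = −20;  Well 3−Well 1: −124a + 160b = −13.
Solving gives a = −0.08049, b = −0.14363.
Then c = 767 − a·339 − b·2 = 794.57.
At (184, 145): z = −14.8 − 20.8 + 794.57 = 758.9 m.

758.9 m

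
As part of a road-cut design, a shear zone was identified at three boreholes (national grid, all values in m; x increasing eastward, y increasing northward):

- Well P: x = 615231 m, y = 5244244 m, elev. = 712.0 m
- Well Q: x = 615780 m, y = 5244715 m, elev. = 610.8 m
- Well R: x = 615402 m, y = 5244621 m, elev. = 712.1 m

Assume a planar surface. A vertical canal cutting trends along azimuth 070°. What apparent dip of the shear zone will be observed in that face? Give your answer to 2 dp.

Two edge vectors: Well P→Well Q = (549, 471, -101.2), Well P→Well R = (171, 377, 0.1).
Normal n = (Well P→Well Q) × (Well P→Well R) = (38199.5, -17360.1, 126432).
So ∂z/∂x = −n_x/n_z = −0.30213 and ∂z/∂y = −n_y/n_z = 0.13731.
Unit vector along 070° is (sin 70°, cos 70°) = (0.9397, 0.3420).
Slope in that direction = a·(0.9397) + b·(0.3420) = −0.23695.
Apparent dip = arctan|0.23695| = 13.33° (true dip is 18.4°, so apparent ≤ true as expected).

13.33°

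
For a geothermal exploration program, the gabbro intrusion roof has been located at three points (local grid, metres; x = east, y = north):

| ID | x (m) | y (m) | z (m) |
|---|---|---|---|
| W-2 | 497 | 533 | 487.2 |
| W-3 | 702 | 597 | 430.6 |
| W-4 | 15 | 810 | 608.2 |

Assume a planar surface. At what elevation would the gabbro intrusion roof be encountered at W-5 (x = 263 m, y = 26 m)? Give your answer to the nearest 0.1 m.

564.1 m

Let the plane be z = a·x + b·y + c.
W-3−W-2: 205a + 64b = −56.6;  W-4−W-2: −482a + 277b = 121.
Solving gives a = −0.26728, b = −0.02826.
Then c = 487.2 − a·497 − b·533 = 635.10.
At (263, 26): z = −70.3 − 0.7 + 635.10 = 564.1 m.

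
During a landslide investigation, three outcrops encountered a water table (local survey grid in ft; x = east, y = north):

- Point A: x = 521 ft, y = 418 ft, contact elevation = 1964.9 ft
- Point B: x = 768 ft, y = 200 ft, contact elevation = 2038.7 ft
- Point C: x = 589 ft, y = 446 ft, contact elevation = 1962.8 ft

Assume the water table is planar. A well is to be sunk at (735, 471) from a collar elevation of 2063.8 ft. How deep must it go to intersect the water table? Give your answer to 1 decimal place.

Let the plane be z = a·x + b·y + c.
Point B−Point A: 247a − 218b = 73.8;  Point C−Point A: 68a + 28b = −2.1.
Solving gives a = 0.07399, b = −0.25470.
Then c = 1964.9 − a·521 − b·418 = 2032.81.
At (735, 471): z_contact = 54.38 − 119.96 + 2032.81 = 1967.24 ft.
Depth below ground = 2063.8 − 1967.24 = 96.6 ft.

96.6 ft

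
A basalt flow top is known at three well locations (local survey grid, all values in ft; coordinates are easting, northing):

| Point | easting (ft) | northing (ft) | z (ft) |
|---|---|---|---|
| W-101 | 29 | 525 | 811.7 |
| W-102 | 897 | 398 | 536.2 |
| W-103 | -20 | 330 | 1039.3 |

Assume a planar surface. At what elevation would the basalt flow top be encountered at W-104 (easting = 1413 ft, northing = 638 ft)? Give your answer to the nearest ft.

42 ft

Let the plane be z = a·easting + b·northing + c.
W-102−W-101: 868a − 127b = −275.5;  W-103−W-101: −49a − 195b = 227.6.
Solving gives a = −0.47086, b = −1.04886.
Then c = 811.7 − a·29 − b·525 = 1376.01.
At (1413, 638): z = −665.3 − 669.2 + 1376.01 = 41.5 ft.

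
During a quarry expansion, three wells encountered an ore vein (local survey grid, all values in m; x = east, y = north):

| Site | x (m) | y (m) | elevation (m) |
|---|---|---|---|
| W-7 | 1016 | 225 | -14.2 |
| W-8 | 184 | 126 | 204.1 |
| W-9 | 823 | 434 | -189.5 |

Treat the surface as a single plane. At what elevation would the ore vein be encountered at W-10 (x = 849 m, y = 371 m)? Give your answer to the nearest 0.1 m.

Two edge vectors: W-7→W-8 = (-832, -99, 218.3), W-7→W-9 = (-193, 209, -175.3).
Normal n = (W-7→W-8) × (W-7→W-9) = (-28270, -187981.5, -192995).
So ∂z/∂x = −n_x/n_z = −0.146480 and ∂z/∂y = −n_y/n_z = −0.974023.
Intercept c from W-7: -14.2 + 148.82 + 219.16 = 353.78.
At (849, 371): z = −124.4 − 361.4 + 353.78 = -131.9 m.

-131.9 m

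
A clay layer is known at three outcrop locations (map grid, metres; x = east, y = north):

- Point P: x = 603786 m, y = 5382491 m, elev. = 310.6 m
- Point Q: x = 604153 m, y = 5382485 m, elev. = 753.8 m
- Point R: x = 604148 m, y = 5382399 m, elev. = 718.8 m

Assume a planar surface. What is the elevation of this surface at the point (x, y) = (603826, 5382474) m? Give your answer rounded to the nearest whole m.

Two edge vectors: Point P→Point Q = (367, -6, 443.2), Point P→Point R = (362, -92, 408.2).
Normal n = (Point P→Point Q) × (Point P→Point R) = (38325.2, 10629, -31592).
So ∂z/∂x = −n_x/n_z = 1.21312991 and ∂z/∂y = −n_y/n_z = 0.33644594.
Intercept c from Point P: 310.6 − 732470.85 − 1810917.22 = −2543077.47.
At (603826, 5382474): z = 732519.4 + 1810911.5 − 2543077.47 = 353.4 m.

353 m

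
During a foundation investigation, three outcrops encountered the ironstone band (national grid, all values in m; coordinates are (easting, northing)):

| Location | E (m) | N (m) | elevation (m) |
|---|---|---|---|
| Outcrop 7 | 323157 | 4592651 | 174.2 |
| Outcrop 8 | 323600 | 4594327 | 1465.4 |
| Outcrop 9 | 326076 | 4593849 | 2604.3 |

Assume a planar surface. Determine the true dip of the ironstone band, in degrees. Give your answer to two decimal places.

Two edge vectors: Outcrop 7→Outcrop 8 = (443, 1676, 1291.2), Outcrop 7→Outcrop 9 = (2919, 1198, 2430.1).
Normal n = (Outcrop 7→Outcrop 8) × (Outcrop 7→Outcrop 9) = (2525990, 2692478.5, -4361530).
So ∂z/∂E = −n_x/n_z = 0.57915 and ∂z/∂N = −n_y/n_z = 0.61732.
Gradient magnitude |∇z| = √(a² + b²) = √(0.33542 + 0.38109) = 0.84647.
True dip = arctan(0.84647) = 40.25°, dipping toward SW (azimuth ≈ 223°).

40.25°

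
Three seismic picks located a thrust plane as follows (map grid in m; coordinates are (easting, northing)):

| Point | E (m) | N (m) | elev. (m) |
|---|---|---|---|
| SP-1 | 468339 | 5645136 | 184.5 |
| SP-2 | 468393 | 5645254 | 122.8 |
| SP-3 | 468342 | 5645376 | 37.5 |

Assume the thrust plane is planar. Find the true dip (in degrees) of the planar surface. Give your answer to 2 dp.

Two edge vectors: SP-1→SP-2 = (54, 118, -61.7), SP-1→SP-3 = (3, 240, -147).
Normal n = (SP-1→SP-2) × (SP-1→SP-3) = (-2538, 7752.9, 12606).
So ∂z/∂E = −n_x/n_z = 0.20133 and ∂z/∂N = −n_y/n_z = −0.61502.
Gradient magnitude |∇z| = √(a² + b²) = √(0.04053 + 0.37825) = 0.64713.
True dip = arctan(0.64713) = 32.91°, dipping toward NNW (azimuth ≈ 342°).

32.91°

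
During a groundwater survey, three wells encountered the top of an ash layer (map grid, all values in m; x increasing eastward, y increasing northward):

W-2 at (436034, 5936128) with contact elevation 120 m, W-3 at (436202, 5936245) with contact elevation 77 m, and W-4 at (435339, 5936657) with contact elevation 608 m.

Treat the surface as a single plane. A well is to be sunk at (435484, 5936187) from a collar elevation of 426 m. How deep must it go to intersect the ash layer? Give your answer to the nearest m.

30 m

Two edge vectors: W-2→W-3 = (168, 117, -43), W-2→W-4 = (-695, 529, 488).
Normal n = (W-2→W-3) × (W-2→W-4) = (79843, -52099, 170187).
So ∂z/∂x = −n_x/n_z = −0.46914864 and ∂z/∂y = −n_y/n_z = 0.30612797.
Intercept c from W-2: 120 + 204564.76 − 1817214.79 = −1612530.03.
At (435484, 5936187): z_contact = −204306.7 + 1817232.8 − 1612530.03 = 396.1 m.
Depth below ground = 426 − 396.1 = 30 m.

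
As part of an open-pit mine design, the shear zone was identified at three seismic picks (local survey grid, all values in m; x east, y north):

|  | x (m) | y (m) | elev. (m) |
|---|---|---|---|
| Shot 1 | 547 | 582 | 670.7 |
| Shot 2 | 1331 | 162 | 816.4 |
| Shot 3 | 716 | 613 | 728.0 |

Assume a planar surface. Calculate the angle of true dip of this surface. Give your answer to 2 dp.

20.20°

Let the plane be z = a·x + b·y + c.
Shot 2−Shot 1: 784a − 420b = 145.7;  Shot 3−Shot 1: 169a + 31b = 57.3.
Solving gives a = 0.29997, b = 0.21305.
Gradient magnitude |∇z| = √(a² + b²) = √(0.08998 + 0.04539) = 0.36793.
True dip = arctan(0.36793) = 20.20°, dipping toward SW (azimuth ≈ 235°).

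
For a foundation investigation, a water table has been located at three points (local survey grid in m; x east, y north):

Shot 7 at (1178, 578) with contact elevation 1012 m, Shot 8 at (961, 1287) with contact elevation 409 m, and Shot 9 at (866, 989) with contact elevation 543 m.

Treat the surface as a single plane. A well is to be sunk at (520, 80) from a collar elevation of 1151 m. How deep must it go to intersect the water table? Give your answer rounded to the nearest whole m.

235 m

Let the plane be z = a·x + b·y + c.
Shot 8−Shot 7: −217a + 709b = −603;  Shot 9−Shot 7: −312a + 411b = −469.
Solving gives a = 0.64147, b = −0.65416.
Then c = 1012 − a·1178 − b·578 = 634.45.
At (520, 80): z_contact = 333.6 − 52.3 + 634.45 = 915.7 m.
Depth below ground = 1151 − 915.7 = 235 m.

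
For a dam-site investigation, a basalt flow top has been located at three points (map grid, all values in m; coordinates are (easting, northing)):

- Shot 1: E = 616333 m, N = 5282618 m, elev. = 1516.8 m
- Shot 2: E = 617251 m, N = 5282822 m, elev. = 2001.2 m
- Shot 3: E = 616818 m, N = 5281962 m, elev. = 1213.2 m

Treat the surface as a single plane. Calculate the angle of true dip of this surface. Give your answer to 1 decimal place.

39.3°

Two edge vectors: Shot 1→Shot 2 = (918, 204, 484.4), Shot 1→Shot 3 = (485, -656, -303.6).
Normal n = (Shot 1→Shot 2) × (Shot 1→Shot 3) = (255832, 513638.8, -701148).
So ∂z/∂E = −n_x/n_z = 0.36488 and ∂z/∂N = −n_y/n_z = 0.73257.
Gradient magnitude |∇z| = √(a² + b²) = √(0.13313 + 0.53666) = 0.81841.
True dip = arctan(0.81841) = 39.3°, dipping toward SSW (azimuth ≈ 206°).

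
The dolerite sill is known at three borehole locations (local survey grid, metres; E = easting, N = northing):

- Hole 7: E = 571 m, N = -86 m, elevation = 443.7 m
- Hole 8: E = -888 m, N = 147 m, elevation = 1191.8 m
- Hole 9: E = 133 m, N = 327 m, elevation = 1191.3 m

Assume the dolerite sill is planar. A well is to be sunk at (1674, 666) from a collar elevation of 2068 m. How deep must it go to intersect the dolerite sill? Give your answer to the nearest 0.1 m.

774.8 m

Let the plane be z = a·E + b·N + c.
Hole 8−Hole 7: −1459a + 233b = 748.1;  Hole 9−Hole 7: −438a + 413b = 747.6.
Solving gives a = −0.269273, b = 1.524597.
Then c = 443.7 − a·571 − b·-86 = 728.57.
At (1674, 666): z_contact = −450.76 + 1015.38 + 728.57 = 1293.19 m.
Depth below ground = 2068 − 1293.19 = 774.8 m.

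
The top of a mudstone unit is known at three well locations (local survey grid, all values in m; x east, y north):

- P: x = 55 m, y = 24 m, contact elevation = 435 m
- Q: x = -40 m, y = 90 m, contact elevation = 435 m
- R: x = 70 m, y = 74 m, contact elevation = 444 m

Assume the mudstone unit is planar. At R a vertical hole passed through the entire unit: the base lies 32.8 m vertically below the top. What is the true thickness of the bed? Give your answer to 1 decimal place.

Two edge vectors: P→Q = (-95, 66, 0), P→R = (15, 50, 9).
Normal n = (P→Q) × (P→R) = (594, 855, -5740).
So ∂z/∂x = −n_x/n_z = 0.10348 and ∂z/∂y = −n_y/n_z = 0.14895.
|∇z| = √(a²+b²) = 0.18137, so dip δ = arctan(0.18137) = 10.28°.
True thickness = vertical thickness × cos δ = 32.8 × cos 10.28° = 32.3 m.

32.3 m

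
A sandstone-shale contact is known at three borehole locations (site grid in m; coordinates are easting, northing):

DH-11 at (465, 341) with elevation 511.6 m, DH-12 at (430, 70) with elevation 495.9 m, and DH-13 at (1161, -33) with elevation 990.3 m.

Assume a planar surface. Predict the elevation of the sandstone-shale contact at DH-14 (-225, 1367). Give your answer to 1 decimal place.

Let the plane be z = a·easting + b·northing + c.
DH-12−DH-11: −35a − 271b = −15.7;  DH-13−DH-11: 696a − 374b = 478.7.
Solving gives a = 0.672263, b = −0.028890.
Then c = 511.6 − a·465 − b·341 = 208.85.
At (-225, 1367): z = −151.3 − 39.5 + 208.85 = 18.1 m.

18.1 m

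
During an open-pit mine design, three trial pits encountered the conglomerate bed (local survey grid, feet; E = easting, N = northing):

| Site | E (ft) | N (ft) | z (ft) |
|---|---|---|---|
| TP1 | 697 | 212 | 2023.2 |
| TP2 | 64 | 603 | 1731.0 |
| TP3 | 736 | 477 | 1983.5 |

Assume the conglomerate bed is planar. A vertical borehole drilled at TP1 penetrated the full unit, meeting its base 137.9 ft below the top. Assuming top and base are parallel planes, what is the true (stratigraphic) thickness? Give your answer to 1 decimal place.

Two edge vectors: TP1→TP2 = (-633, 391, -292.2), TP1→TP3 = (39, 265, -39.7).
Normal n = (TP1→TP2) × (TP1→TP3) = (61910.3, -36525.9, -182994).
So ∂z/∂E = −n_x/n_z = 0.33832 and ∂z/∂N = −n_y/n_z = −0.19960.
|∇z| = √(a²+b²) = 0.39281, so dip δ = arctan(0.39281) = 21.45°.
True thickness = vertical thickness × cos δ = 137.9 × cos 21.45° = 128.4 ft.

128.4 ft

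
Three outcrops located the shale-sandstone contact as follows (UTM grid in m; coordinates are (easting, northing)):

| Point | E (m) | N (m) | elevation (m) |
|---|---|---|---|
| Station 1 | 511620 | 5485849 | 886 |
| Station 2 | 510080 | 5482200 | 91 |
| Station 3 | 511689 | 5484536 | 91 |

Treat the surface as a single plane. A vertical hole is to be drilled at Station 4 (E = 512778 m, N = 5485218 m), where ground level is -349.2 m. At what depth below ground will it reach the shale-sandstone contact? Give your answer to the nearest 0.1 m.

65.6 m

Let the plane be z = a·E + b·N + c.
Station 2−Station 1: −1540a − 3649b = −795;  Station 3−Station 1: 69a − 1313b = −795.
Solving gives a = −0.816746936, b = 0.562562423.
Then c = 886 − a·511620 − b·5485849 = −2667382.44.
At (512778, 5485218): z_contact = −418809.86 + 3085777.53 − 2667382.44 = -414.77 m.
Depth below ground = -349.2 − (-414.77) = 65.6 m.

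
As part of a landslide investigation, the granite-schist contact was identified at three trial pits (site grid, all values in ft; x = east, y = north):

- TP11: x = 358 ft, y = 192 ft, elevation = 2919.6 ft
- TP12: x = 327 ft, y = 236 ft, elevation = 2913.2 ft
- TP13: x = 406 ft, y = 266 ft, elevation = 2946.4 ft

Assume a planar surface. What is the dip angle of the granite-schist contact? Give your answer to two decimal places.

21.48°

Let the plane be z = a·x + b·y + c.
TP12−TP11: −31a + 44b = −6.4;  TP13−TP11: 48a + 74b = 26.8.
Solving gives a = 0.37512, b = 0.11884.
Gradient magnitude |∇z| = √(a² + b²) = √(0.14072 + 0.01412) = 0.39350.
True dip = arctan(0.39350) = 21.48°, dipping toward WSW (azimuth ≈ 252°).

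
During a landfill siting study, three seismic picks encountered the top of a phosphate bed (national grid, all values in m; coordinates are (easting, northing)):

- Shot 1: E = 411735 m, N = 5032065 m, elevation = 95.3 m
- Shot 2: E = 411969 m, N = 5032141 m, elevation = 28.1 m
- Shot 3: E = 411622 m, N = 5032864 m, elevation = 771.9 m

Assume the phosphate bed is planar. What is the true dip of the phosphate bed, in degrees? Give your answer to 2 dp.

Let the plane be z = a·E + b·N + c.
Shot 2−Shot 1: 234a + 76b = −67.2;  Shot 3−Shot 1: −113a + 799b = 676.6.
Solving gives a = −0.53752, b = 0.77079.
Gradient magnitude |∇z| = √(a² + b²) = √(0.28893 + 0.59412) = 0.93970.
True dip = arctan(0.93970) = 43.22°, dipping toward SE (azimuth ≈ 145°).

43.22°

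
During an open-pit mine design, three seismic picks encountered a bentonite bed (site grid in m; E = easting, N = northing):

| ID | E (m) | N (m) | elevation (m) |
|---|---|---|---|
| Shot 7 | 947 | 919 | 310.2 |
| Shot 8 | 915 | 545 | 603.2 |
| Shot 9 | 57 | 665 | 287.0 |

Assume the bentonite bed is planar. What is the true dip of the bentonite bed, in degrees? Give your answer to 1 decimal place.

40.2°

Let the plane be z = a·E + b·N + c.
Shot 8−Shot 7: −32a − 374b = 293;  Shot 9−Shot 7: −890a − 254b = −23.2.
Solving gives a = 0.25590, b = −0.80532.
Gradient magnitude |∇z| = √(a² + b²) = √(0.06548 + 0.64854) = 0.84500.
True dip = arctan(0.84500) = 40.2°, dipping toward NNW (azimuth ≈ 342°).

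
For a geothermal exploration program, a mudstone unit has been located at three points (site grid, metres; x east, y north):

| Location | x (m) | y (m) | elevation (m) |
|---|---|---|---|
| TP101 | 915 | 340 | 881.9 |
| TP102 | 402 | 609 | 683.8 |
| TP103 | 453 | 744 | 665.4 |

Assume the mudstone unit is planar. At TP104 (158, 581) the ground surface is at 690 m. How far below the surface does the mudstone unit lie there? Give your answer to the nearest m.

64 m

Let the plane be z = a·x + b·y + c.
TP102−TP101: −513a + 269b = −198.1;  TP103−TP101: −462a + 404b = −216.5.
Solving gives a = 0.26266, b = −0.23552.
Then c = 881.9 − a·915 − b·340 = 721.64.
At (158, 581): z_contact = 41.5 − 136.8 + 721.64 = 626.3 m.
Depth below ground = 690 − 626.3 = 64 m.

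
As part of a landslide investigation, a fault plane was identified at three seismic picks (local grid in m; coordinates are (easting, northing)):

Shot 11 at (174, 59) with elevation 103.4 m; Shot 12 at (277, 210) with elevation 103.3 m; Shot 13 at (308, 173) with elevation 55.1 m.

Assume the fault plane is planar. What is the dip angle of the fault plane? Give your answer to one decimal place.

Let the plane be z = a·E + b·N + c.
Shot 12−Shot 11: 103a + 151b = −0.1;  Shot 13−Shot 11: 134a + 114b = −48.3.
Solving gives a = −0.85750, b = 0.58426.
Gradient magnitude |∇z| = √(a² + b²) = √(0.73531 + 0.34135) = 1.03762.
True dip = arctan(1.03762) = 46.1°, dipping toward SE (azimuth ≈ 124°).

46.1°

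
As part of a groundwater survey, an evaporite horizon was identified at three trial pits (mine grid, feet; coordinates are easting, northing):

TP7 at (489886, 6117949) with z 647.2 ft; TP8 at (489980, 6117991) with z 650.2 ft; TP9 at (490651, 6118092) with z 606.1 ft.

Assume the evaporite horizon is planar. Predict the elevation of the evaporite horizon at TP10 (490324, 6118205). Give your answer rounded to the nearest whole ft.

Let the plane be z = a·easting + b·northing + c.
TP8−TP7: 94a + 42b = 3;  TP9−TP7: 765a + 143b = −41.1.
Solving gives a = −0.11532534, b = 0.32953767.
Then c = 647.2 − a·489886 − b·6117949 = −1958951.20.
At (490324, 6118205): z = −56546.8 + 2016179.0 − 1958951.20 = 681.0 ft.

681 ft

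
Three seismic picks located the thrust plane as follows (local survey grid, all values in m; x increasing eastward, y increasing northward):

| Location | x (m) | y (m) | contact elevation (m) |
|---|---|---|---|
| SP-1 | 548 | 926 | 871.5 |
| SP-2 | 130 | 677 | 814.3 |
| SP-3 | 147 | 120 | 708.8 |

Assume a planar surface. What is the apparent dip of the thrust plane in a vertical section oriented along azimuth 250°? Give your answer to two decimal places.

Let the plane be z = a·x + b·y + c.
SP-2−SP-1: −418a − 249b = −57.2;  SP-3−SP-1: −401a − 806b = −162.7.
Solving gives a = 0.02358, b = 0.19013.
Unit vector along 250° is (sin 250°, cos 250°) = (-0.9397, -0.3420).
Slope in that direction = a·(-0.9397) + b·(-0.3420) = −0.08719.
Apparent dip = arctan|0.08719| = 4.98° (true dip is 10.8°, so apparent ≤ true as expected).

4.98°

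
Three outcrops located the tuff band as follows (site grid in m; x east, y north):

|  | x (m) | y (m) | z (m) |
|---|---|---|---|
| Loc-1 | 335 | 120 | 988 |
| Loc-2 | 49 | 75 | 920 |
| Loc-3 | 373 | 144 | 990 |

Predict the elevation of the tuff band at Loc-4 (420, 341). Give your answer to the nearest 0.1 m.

927.2 m

Two edge vectors: Loc-1→Loc-2 = (-286, -45, -68), Loc-1→Loc-3 = (38, 24, 2).
Normal n = (Loc-1→Loc-2) × (Loc-1→Loc-3) = (1542, -2012, -5154).
So ∂z/∂x = −n_x/n_z = 0.29919 and ∂z/∂y = −n_y/n_z = −0.39038.
Intercept c from Loc-1: 988 − 100.23 + 46.85 = 934.62.
At (420, 341): z = 125.7 − 133.1 + 934.62 = 927.2 m.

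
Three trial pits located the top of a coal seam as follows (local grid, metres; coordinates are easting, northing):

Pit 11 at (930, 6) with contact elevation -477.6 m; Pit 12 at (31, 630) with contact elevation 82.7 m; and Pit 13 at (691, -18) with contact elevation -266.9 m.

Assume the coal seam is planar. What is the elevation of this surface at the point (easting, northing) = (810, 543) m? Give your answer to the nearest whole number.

-550 m

Let the plane be z = a·easting + b·northing + c.
Pit 12−Pit 11: −899a + 624b = 560.3;  Pit 13−Pit 11: −239a − 24b = 210.7.
Solving gives a = −0.84894, b = −0.32515.
Then c = -477.6 − a·930 − b·6 = 313.86.
At (810, 543): z = −687.6 − 176.6 + 313.86 = -550.3 m.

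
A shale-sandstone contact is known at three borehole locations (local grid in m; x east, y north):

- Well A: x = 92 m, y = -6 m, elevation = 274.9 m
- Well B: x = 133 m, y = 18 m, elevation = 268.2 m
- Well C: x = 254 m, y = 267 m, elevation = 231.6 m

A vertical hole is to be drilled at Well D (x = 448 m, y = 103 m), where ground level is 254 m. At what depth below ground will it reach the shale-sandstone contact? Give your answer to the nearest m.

28 m

Two edge vectors: Well A→Well B = (41, 24, -6.7), Well A→Well C = (162, 273, -43.3).
Normal n = (Well A→Well B) × (Well A→Well C) = (789.9, 689.9, 7305).
So ∂z/∂x = −n_x/n_z = −0.10813 and ∂z/∂y = −n_y/n_z = −0.09444.
Intercept c from Well A: 274.9 + 9.95 − 0.57 = 284.28.
At (448, 103): z_contact = −48.4 − 9.7 + 284.28 = 226.1 m.
Depth below ground = 254 − 226.1 = 28 m.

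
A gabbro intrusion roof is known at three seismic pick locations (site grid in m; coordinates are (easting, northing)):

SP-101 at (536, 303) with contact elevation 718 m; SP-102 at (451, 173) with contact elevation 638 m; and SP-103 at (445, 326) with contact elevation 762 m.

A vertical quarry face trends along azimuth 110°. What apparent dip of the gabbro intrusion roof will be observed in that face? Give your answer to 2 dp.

28.28°

Let the plane be z = a·E + b·N + c.
SP-102−SP-101: −85a − 130b = −80;  SP-103−SP-101: −91a + 23b = 44.
Solving gives a = −0.28147, b = 0.79942.
Unit vector along 110° is (sin 110°, cos 110°) = (0.9397, -0.3420).
Slope in that direction = a·(0.9397) + b·(-0.3420) = −0.53791.
Apparent dip = arctan|0.53791| = 28.28° (true dip is 40.3°, so apparent ≤ true as expected).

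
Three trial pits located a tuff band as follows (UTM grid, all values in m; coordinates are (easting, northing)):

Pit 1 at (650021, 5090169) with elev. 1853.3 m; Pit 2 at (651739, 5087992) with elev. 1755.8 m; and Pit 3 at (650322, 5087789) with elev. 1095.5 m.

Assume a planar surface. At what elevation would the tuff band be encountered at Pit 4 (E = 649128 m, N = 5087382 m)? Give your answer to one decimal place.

451.7 m

Two edge vectors: Pit 1→Pit 2 = (1718, -2177, -97.5), Pit 1→Pit 3 = (301, -2380, -757.8).
Normal n = (Pit 1→Pit 2) × (Pit 1→Pit 3) = (1417680.6, 1272552.9, -3433563).
So ∂z/∂E = −n_x/n_z = 0.412889060 and ∂z/∂N = −n_y/n_z = 0.370621684.
Intercept c from Pit 1: 1853.3 − 268386.56 − 1886527.00 = −2153060.26.
At (649128, 5087382): z = 268017.8 + 1885494.1 − 2153060.26 = 451.7 m.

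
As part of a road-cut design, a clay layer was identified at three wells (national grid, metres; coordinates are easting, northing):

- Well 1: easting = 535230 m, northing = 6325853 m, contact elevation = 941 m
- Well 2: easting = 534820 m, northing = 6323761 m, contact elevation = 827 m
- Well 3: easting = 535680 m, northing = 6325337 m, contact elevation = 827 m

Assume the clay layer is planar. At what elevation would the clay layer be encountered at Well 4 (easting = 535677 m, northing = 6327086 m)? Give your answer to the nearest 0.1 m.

Let the plane be z = a·easting + b·northing + c.
Well 2−Well 1: −410a − 2092b = −114;  Well 3−Well 1: 450a − 516b = −114.
Solving gives a = −0.155828476, b = 0.085033306.
Then c = 941 − a·535230 − b·6325853 = −453563.12.
At (535677, 6327086): z = −83473.7 + 538013.0 − 453563.12 = 976.2 m.

976.2 m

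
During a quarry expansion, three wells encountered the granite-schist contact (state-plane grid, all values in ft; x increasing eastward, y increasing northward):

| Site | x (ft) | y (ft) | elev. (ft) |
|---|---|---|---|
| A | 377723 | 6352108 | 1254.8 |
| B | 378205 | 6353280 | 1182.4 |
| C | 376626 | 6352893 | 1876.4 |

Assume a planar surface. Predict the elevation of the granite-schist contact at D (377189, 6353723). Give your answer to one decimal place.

Two edge vectors: A→B = (482, 1172, -72.4), A→C = (-1097, 785, 621.6).
Normal n = (A→B) × (A→C) = (785349.2, -220188.4, 1664054).
So ∂z/∂x = −n_x/n_z = −0.471949348 and ∂z/∂y = −n_y/n_z = 0.132320466.
Intercept c from A: 1254.8 + 178266.12 − 840513.89 = −660992.96.
At (377189, 6353723): z = −178014.1 + 840727.6 − 660992.96 = 1720.5 ft.

1720.5 ft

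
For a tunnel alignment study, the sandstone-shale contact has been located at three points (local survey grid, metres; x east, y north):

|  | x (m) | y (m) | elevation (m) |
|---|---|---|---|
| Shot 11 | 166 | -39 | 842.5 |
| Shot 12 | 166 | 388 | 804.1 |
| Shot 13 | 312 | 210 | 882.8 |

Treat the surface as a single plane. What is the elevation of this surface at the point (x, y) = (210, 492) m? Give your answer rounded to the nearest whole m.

814 m

Two edge vectors: Shot 11→Shot 12 = (0, 427, -38.4), Shot 11→Shot 13 = (146, 249, 40.3).
Normal n = (Shot 11→Shot 12) × (Shot 11→Shot 13) = (26769.7, -5606.4, -62342).
So ∂z/∂x = −n_x/n_z = 0.42940 and ∂z/∂y = −n_y/n_z = −0.08993.
Intercept c from Shot 11: 842.5 − 71.28 − 3.51 = 767.71.
At (210, 492): z = 90.2 − 44.2 + 767.71 = 813.6 m.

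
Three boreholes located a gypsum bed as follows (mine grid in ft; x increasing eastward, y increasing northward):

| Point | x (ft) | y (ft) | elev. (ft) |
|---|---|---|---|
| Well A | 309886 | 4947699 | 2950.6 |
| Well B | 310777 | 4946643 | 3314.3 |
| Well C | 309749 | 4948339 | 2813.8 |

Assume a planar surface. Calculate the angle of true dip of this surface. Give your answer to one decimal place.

15.0°

Let the plane be z = a·x + b·y + c.
Well B−Well A: 891a − 1056b = 363.7;  Well C−Well A: −137a + 640b = −136.8.
Solving gives a = 0.20750, b = −0.16933.
Gradient magnitude |∇z| = √(a² + b²) = √(0.04306 + 0.02867) = 0.26783.
True dip = arctan(0.26783) = 15.0°, dipping toward NW (azimuth ≈ 309°).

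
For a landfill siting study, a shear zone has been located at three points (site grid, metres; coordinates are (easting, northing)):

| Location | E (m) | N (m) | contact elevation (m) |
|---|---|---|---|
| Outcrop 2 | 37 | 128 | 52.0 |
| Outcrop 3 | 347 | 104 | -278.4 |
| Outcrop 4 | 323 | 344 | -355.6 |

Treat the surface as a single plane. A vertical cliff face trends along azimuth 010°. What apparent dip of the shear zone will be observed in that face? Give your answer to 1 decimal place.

Two edge vectors: Outcrop 2→Outcrop 3 = (310, -24, -330.4), Outcrop 2→Outcrop 4 = (286, 216, -407.6).
Normal n = (Outcrop 2→Outcrop 3) × (Outcrop 2→Outcrop 4) = (81148.8, 31861.6, 73824).
So ∂z/∂E = −n_x/n_z = −1.09922 and ∂z/∂N = −n_y/n_z = −0.43159.
Unit vector along 010° is (sin 10°, cos 10°) = (0.1736, 0.9848).
Slope in that direction = a·(0.1736) + b·(0.9848) = −0.61591.
Apparent dip = arctan|0.61591| = 31.6° (true dip is 49.7°, so apparent ≤ true as expected).

31.6°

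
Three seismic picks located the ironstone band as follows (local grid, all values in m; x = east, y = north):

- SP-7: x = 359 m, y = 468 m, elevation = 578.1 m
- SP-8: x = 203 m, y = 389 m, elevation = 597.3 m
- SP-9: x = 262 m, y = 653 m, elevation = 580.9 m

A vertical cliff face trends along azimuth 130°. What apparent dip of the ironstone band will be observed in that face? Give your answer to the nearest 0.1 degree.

Two edge vectors: SP-7→SP-8 = (-156, -79, 19.2), SP-7→SP-9 = (-97, 185, 2.8).
Normal n = (SP-7→SP-8) × (SP-7→SP-9) = (-3773.2, -1425.6, -36523).
So ∂z/∂x = −n_x/n_z = −0.10331 and ∂z/∂y = −n_y/n_z = −0.03903.
Unit vector along 130° is (sin 130°, cos 130°) = (0.7660, -0.6428).
Slope in that direction = a·(0.7660) + b·(-0.6428) = −0.05405.
Apparent dip = arctan|0.05405| = 3.1° (true dip is 6.3°, so apparent ≤ true as expected).

3.1°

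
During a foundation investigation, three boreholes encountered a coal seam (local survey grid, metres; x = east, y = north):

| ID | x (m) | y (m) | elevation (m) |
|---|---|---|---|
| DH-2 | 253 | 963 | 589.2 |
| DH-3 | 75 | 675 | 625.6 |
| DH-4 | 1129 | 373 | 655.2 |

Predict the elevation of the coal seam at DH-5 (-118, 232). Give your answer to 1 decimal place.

681.0 m

Two edge vectors: DH-2→DH-3 = (-178, -288, 36.4), DH-2→DH-4 = (876, -590, 66).
Normal n = (DH-2→DH-3) × (DH-2→DH-4) = (2468, 43634.4, 357308).
So ∂z/∂x = −n_x/n_z = −0.006907 and ∂z/∂y = −n_y/n_z = −0.122120.
Intercept c from DH-2: 589.2 + 1.75 + 117.60 = 708.55.
At (-118, 232): z = 0.8 − 28.3 + 708.55 = 681.0 m.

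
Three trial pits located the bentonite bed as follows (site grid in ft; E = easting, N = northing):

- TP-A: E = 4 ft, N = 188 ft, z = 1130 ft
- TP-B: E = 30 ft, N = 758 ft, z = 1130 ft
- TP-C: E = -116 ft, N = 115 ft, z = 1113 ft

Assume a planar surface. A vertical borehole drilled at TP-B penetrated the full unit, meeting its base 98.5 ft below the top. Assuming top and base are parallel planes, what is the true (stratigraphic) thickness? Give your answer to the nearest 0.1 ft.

97.5 ft

Two edge vectors: TP-A→TP-B = (26, 570, 0), TP-A→TP-C = (-120, -73, -17).
Normal n = (TP-A→TP-B) × (TP-A→TP-C) = (-9690, 442, 66502).
So ∂z/∂E = −n_x/n_z = 0.14571 and ∂z/∂N = −n_y/n_z = −0.00665.
|∇z| = √(a²+b²) = 0.14586, so dip δ = arctan(0.14586) = 8.30°.
True thickness = vertical thickness × cos δ = 98.5 × cos 8.30° = 97.5 ft.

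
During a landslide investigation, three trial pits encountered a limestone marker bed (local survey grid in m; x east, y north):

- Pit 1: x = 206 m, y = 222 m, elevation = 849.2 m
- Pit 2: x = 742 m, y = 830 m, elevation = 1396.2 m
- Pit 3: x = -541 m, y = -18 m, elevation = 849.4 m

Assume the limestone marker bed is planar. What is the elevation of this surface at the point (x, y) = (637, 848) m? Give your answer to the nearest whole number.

1461 m

Two edge vectors: Pit 1→Pit 2 = (536, 608, 547), Pit 1→Pit 3 = (-747, -240, 0.2).
Normal n = (Pit 1→Pit 2) × (Pit 1→Pit 3) = (131401.6, -408716.2, 325536).
So ∂z/∂x = −n_x/n_z = −0.40365 and ∂z/∂y = −n_y/n_z = 1.25552.
Intercept c from Pit 1: 849.2 + 83.15 − 278.72 = 653.63.
At (637, 848): z = −257.1 + 1064.7 + 653.63 = 1461.2 m.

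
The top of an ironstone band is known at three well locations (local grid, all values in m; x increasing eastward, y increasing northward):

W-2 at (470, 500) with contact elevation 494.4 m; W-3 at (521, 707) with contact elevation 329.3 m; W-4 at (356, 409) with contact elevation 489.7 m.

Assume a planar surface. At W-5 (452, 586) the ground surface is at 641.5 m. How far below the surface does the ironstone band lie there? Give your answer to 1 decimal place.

248.8 m

Let the plane be z = a·x + b·y + c.
W-3−W-2: 51a + 207b = −165.1;  W-4−W-2: −114a − 91b = −4.7.
Solving gives a = 0.84386, b = −1.00549.
Then c = 494.4 − a·470 − b·500 = 600.53.
At (452, 586): z_contact = 381.42 − 589.22 + 600.53 = 392.74 m.
Depth below ground = 641.5 − 392.74 = 248.8 m.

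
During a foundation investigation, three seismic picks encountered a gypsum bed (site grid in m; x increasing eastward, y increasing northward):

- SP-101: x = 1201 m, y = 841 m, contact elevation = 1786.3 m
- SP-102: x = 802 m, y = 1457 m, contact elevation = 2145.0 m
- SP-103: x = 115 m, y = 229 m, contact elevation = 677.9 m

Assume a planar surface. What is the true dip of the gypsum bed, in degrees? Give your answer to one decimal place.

Two edge vectors: SP-101→SP-102 = (-399, 616, 358.7), SP-101→SP-103 = (-1086, -612, -1108.4).
Normal n = (SP-101→SP-102) × (SP-101→SP-103) = (-463250, -831799.8, 913164).
So ∂z/∂x = −n_x/n_z = 0.50730 and ∂z/∂y = −n_y/n_z = 0.91090.
Gradient magnitude |∇z| = √(a² + b²) = √(0.25736 + 0.82974) = 1.04264.
True dip = arctan(1.04264) = 46.2°, dipping toward SSW (azimuth ≈ 209°).

46.2°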